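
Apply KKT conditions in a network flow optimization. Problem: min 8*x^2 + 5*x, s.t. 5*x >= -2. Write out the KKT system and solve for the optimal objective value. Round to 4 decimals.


Step 1: Try lambda = 0 (constraint inactive).
Stationarity: 2*8*x + 5 = 0
x* = -5/(2*8) = -0.3125
Check constraint: 5*-0.3125 = -1.5625 >= -2 -- satisfied.
Step 2: Compute optimal value.
f(x*) = 8*(-0.3125)^2 + 5*(-0.3125) = -0.7813


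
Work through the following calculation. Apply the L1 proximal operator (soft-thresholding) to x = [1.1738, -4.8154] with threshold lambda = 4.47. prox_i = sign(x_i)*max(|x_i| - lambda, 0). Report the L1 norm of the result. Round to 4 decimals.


Soft-thresholding with lambda = 4.47:
prox(1.1738) = sign(1.1738)*max(|1.1738| - 4.47, 0) = 0.0
prox(-4.8154) = sign(-4.8154)*max(|-4.8154| - 4.47, 0) = -0.3454
prox(x) = [0.0, -0.3454]
||prox(x)||_1 = 0.0 + 0.3454 = 0.3454


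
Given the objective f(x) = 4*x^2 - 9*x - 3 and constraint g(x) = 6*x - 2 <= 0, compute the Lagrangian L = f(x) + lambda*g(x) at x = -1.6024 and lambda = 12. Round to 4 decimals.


Step 1: Evaluate f(x).
f(-1.6024) = 4*(-1.6024)^2 - 9*(-1.6024) - 3 = 21.6923
Step 2: Evaluate g(x).
g(-1.6024) = 6*-1.6024 - 2 = -11.6144
Step 3: Compute Lagrangian.
L = 21.6923 + 12*-11.6144 = -117.6805


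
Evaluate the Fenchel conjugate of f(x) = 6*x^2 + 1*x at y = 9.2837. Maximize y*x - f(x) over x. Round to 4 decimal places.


f*(y) = sup_x {y*x - a*x^2 - b*x} = sup_x {(y-b)*x - a*x^2}
FOC: (y - b) - 2a*x = 0 => x* = (y - b)/(2a)
x* = (9.2837 - 1)/(2*6) = 0.6903
f*(9.2837) = (y-b)^2/(4a) = (9.2837 - 1)^2/(4*6)
= 68.6197/24 = 2.8592


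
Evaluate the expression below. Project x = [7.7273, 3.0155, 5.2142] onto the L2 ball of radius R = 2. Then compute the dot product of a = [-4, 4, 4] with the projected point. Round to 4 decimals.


Step 1: Compute ||x|| (intermediates to 6 decimals).
||x|| = sqrt(7.7273^2 + 3.0155^2 + 5.2142^2) = 9.797565
Step 2: Project.
Since ||x|| > R, scale = R/||x|| = 2/9.797565 = 0.204132, proj(x) = scale * x
proj(x) = [1.577389, 0.61556, 1.064385]
Step 3: Dot product.
a^T * proj(x) = -4*1.577389 + 4*0.61556 + 4*1.064385 = 0.4102


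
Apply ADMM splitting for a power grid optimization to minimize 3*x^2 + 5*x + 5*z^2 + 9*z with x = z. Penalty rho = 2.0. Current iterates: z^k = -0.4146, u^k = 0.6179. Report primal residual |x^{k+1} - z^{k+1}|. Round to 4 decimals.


ADMM iteration with rho = 2.0, z^k = -0.4146, u^k = 0.6179
Step 1: x-update.
Minimize 3*x^2 + 5*x + (2.0/2)*(x + 0.4146 + 0.6179)^2
FOC: (2*3 + 2.0)*x = -5 + 2.0*(-0.4146 - 0.6179)
x^{k+1} = -0.8831
Step 2: z-update.
Minimize 5*z^2 + 9*z + (2.0/2)*(-0.8831 - z + 0.6179)^2
FOC: (2*5 + 2.0)*z = -9 + 2.0*(-0.8831 + 0.6179)
z^{k+1} = -0.7942
Step 3: u-update.
u^{k+1} = 0.6179 - 0.8831 + 0.7942 = 0.529
Step 4: Primal residual = |-0.8831 + 0.7942| = 0.0889


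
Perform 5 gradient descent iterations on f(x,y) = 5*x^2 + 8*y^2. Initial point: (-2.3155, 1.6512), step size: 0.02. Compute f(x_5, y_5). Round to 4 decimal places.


Gradient descent on f(x,y) = 5*x^2 + 8*y^2.
Starting point: (-2.3155, 1.6512), alpha = 0.02
Step 1: grad_x = 2*5*-2.3155 = -23.155, grad_y = 2*8*1.6512 = 26.4192
  x_1 = -2.3155 - 0.02*-23.155 = -1.8524
  y_1 = 1.6512 - 0.02*26.4192 = 1.1228
Step 2: grad_x = 2*5*-1.8524 = -18.524, grad_y = 2*8*1.1228 = 17.9651
  x_2 = -1.8524 - 0.02*-18.524 = -1.4819
  y_2 = 1.1228 - 0.02*17.9651 = 0.7635
Step 3: grad_x = 2*5*-1.4819 = -14.8192, grad_y = 2*8*0.7635 = 12.2162
  x_3 = -1.4819 - 0.02*-14.8192 = -1.1855
  y_3 = 0.7635 - 0.02*12.2162 = 0.5192
Step 4: grad_x = 2*5*-1.1855 = -11.8554, grad_y = 2*8*0.5192 = 8.307
  x_4 = -1.1855 - 0.02*-11.8554 = -0.9484
  y_4 = 0.5192 - 0.02*8.307 = 0.353
Step 5: grad_x = 2*5*-0.9484 = -9.4843, grad_y = 2*8*0.353 = 5.6488
  x_5 = -0.9484 - 0.02*-9.4843 = -0.7587
  y_5 = 0.353 - 0.02*5.6488 = 0.2401
f(-0.7587, 0.2401) = 5*(-0.7587)^2 + 8*0.2401^2 = 3.3395


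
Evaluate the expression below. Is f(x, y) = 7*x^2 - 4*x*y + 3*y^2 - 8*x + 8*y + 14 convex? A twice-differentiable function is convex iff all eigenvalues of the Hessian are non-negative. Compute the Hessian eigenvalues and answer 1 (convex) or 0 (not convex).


The Hessian of f(x,y) = 7*x^2 - 4*x*y + 3*y^2 - 8*x + 8*y + 14 is:
H = [[14, -4], [-4, 6]]
Trace = 14 + 6 = 20
Determinant = 14*6 - (-4)^2 = 68
Discriminant = (20)^2 - 4*68 = 128.0
Eigenvalues: lambda_1 = 4.3431, lambda_2 = 15.6569
The function is convex.

1


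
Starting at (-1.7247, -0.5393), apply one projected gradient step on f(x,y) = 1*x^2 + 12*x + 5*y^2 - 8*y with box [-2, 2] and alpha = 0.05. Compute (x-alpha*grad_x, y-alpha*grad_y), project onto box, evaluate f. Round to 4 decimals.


Step 1: Compute gradient at (-1.7247, -0.5393).
grad_x = 2*1*-1.7247 + 12 = 8.5506
grad_y = 2*5*-0.5393 - 8 = -13.393
Step 2: Gradient step.
x_raw = -1.7247 - 0.05*8.5506 = -2.1522
y_raw = -0.5393 - 0.05*-13.393 = 0.1304
Step 3: Project onto [-2, 2].
x_proj = clip(-2.1522) = -2.0
y_proj = clip(0.1304) = 0.1304
Step 4: Evaluate f.
f(-2.0, 0.1304) = -20.9578


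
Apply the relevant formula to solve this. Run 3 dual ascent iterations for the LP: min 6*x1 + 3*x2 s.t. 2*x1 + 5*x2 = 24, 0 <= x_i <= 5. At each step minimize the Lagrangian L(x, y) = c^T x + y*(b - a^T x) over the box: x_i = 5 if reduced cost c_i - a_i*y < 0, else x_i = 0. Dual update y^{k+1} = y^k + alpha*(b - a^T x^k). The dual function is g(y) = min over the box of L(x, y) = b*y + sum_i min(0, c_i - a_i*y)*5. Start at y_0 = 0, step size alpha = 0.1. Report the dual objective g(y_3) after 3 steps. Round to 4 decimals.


Dual ascent for LP: min 6*x1 + 3*x2, 2*x1 + 5*x2 = 24, 0 <= x_i <= 5
Step 1: y^k = 0.0, reduced costs: (6.0, 3.0)
  x^k = (0.0, 0.0), subgradient = b - a^T x = 24.0
  y^{k+1} = 0.0 + 0.1*24.0 = 2.4
Step 2: y^k = 2.4, reduced costs: (1.2, -9.0)
  x^k = (0.0, 5.0), subgradient = b - a^T x = -1.0
  y^{k+1} = 2.4 + 0.1*-1.0 = 2.3
Step 3: y^k = 2.3, reduced costs: (1.4, -8.5)
  x^k = (0.0, 5.0), subgradient = b - a^T x = -1.0
  y^{k+1} = 2.3 + 0.1*-1.0 = 2.2
Dual objective at y_3 = 2.2: reduced costs (1.6, -8.0), box minimizer x = (0.0, 5.0)
g(y_3) = b*y + (c1 - a1*y)*x1 + (c2 - a2*y)*x2 = 24*2.2 + 1.6*0.0 + (-8.0)*5.0 = 52.8 + 0.0 - 40.0 = 12.8


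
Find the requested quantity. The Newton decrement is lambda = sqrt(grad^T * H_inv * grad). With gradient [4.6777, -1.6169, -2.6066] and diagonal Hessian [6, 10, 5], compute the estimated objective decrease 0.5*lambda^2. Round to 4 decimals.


Step 1: H is diagonal, so H^(-1) * g = [0.7796, -0.1617, -0.5213].
Step 2: g^T H^(-1) g = sum_i g_i^2 / H_ii
  = (4.6777)^2/6 + (-1.6169)^2/10 + (-2.6066)^2/5
  = 3.6468 + 0.2614 + 1.3589 = 5.2671
Step 3: Objective decrease = 0.5 * g^T H^(-1) g = 2.6336


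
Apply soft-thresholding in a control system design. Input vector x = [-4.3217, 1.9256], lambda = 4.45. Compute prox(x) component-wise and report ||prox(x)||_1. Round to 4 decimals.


Soft-thresholding with lambda = 4.45:
prox(-4.3217) = sign(-4.3217)*max(|-4.3217| - 4.45, 0) = 0.0
prox(1.9256) = sign(1.9256)*max(|1.9256| - 4.45, 0) = 0.0
prox(x) = [0.0, 0.0]
||prox(x)||_1 = 0.0 + 0.0 = 0.0


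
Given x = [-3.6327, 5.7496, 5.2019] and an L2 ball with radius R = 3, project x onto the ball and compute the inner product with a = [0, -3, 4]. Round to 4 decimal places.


Step 1: Compute ||x|| (intermediates to 6 decimals).
||x|| = sqrt((-3.6327)^2 + 5.7496^2 + 5.2019^2) = 8.56237
Step 2: Project.
Since ||x|| > R, scale = R/||x|| = 3/8.56237 = 0.35037, proj(x) = scale * x
proj(x) = [-1.272789, 2.014487, 1.82259]
Step 3: Dot product.
a^T * proj(x) = 0*(-1.272789) - 3*2.014487 + 4*1.82259 = 1.2469


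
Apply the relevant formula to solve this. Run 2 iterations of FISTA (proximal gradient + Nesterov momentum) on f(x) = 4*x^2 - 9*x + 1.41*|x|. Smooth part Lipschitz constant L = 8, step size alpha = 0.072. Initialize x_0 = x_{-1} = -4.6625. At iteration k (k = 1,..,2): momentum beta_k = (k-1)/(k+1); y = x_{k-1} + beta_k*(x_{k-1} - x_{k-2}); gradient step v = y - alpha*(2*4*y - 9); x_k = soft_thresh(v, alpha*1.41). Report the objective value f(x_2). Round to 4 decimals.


FISTA on f(x) = 4*x^2 - 9*x + 1.41*|x|
L = 8, alpha = 0.072
Iteration 1: beta = 0.0, y = -4.6625 + 0.0*(-4.6625 + 4.6625) = -4.6625
  grad(y) = -46.3, v = y - alpha*grad = -1.3289
  prox(v) = soft_thresh(-1.3289, 0.1015) = -1.2274
Iteration 2: beta = 0.3333, y = -1.2274 + 0.3333*(-1.2274 + 4.6625) = -0.0823
  grad(y) = -9.6587, v = y - alpha*grad = 0.6131
  prox(v) = soft_thresh(0.6131, 0.1015) = 0.5116
f(x_2) = 4*0.5116^2 - 9*0.5116 + 1.41*|0.5116| = -2.836


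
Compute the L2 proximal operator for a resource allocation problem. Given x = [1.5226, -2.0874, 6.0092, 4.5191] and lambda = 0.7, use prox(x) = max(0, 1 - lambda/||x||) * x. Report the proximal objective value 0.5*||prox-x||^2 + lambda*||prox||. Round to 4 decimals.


Step 1: Compute ||x||.
||x|| = 7.9504
Step 2: Compute scaling factor.
scale = max(0, 1 - 0.7/7.9504) = 0.912
Step 3: prox(x) = [1.3885, -1.9036, 5.4801, 4.1212]
||prox(x)|| = 7.2504
Step 4: Proximal objective.
0.5*||prox-x||^2 = 0.245
lambda*||prox|| = 5.0753
Total = 5.3203


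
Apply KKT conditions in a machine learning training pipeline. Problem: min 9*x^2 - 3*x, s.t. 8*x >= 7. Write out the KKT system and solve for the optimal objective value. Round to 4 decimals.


Step 1: Try lambda = 0 (constraint inactive).
x_unc = 3/(2*9) = 0.1667
Check: 8*0.1667 = 1.3336 < 7 -- violated!
Step 2: Constraint must be active: 8*x = 7
x* = 7/8 = 0.875
lambda = (2*9*0.875 - 3)/8 = 1.5938
Step 3: Compute optimal value.
f(x*) = 9*0.875^2 - 3*0.875 = 4.2656


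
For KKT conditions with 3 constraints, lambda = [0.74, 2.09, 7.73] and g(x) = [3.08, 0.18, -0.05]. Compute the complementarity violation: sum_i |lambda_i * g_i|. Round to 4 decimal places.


KKT complementary slackness check:
lambda_1 * g_1 = 0.74 * 3.08 = 2.2792
lambda_2 * g_2 = 2.09 * 0.18 = 0.3762
lambda_3 * g_3 = 7.73 * -0.05 = -0.3865
Total violation = 2.2792 + 0.3762 + 0.3865 = 3.0419


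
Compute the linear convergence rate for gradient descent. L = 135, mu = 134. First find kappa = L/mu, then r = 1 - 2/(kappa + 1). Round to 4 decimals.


Step 1: Compute the condition number.
kappa = L/mu = 135/134 = 1.0075
Step 2: Compute the convergence rate.
r = 1 - 2/(kappa + 1) = 1 - 2*mu/(L + mu) = (L - mu)/(L + mu) = 1/269 = 0.0037


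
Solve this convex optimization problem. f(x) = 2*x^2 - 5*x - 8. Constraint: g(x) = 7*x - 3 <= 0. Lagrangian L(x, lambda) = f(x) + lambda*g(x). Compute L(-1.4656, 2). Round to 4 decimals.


Step 1: Evaluate f(x).
f(-1.4656) = 2*(-1.4656)^2 - 5*(-1.4656) - 8 = 3.624
Step 2: Evaluate g(x).
g(-1.4656) = 7*-1.4656 - 3 = -13.2592
Step 3: Compute Lagrangian.
L = 3.624 + 2*-13.2592 = -22.8944


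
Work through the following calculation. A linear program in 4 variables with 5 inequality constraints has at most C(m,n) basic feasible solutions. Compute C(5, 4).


Each vertex corresponds to some choice of n active constraints out of m, so the number of vertices is at most C(m, n) = m! / (n!(m-n)!).
m = 5, n = 4
Numerator: 5 * 4 * 3 * 2
Denominator: 4! = 24
C(5, 4) = 5


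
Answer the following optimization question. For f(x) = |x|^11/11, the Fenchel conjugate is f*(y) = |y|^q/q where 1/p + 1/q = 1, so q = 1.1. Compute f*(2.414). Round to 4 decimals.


The conjugate exponent q satisfies 1/p + 1/q = 1.
p = 11, so q = 11/(11 - 1) = 1.1
|y|^q = 2.414^1.1 = 2.6364
f*(2.414) = 2.6364 / 1.1 = 2.3967


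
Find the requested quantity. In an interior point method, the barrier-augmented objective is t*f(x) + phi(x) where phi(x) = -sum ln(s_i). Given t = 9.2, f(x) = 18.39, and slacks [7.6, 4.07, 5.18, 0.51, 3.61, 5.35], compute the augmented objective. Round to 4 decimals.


Step 1: Compute log-barrier.
ln values: [2.0281, 1.4036, 1.6448, -0.6733, 1.2837, 1.6771]
phi = -(2.0281 + 1.4036 + 1.6448 - 0.6733 + 1.2837 + 1.6771) = -7.3641
Step 2: Compute augmented objective.
t*f(x) = 9.2*18.39 = 169.188
Total = 169.188 - 7.3641 = 161.8239


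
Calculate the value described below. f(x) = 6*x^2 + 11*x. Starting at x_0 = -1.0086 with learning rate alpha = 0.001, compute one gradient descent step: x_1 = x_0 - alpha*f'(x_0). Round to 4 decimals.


We compute the gradient at x_0 and apply the update.
f'(x) = 12*x + 11
f'(-1.0086) = 12*-1.0086 + 11 = -1.1032
x_1 = -1.0086 - 0.001*-1.1032 = -1.0075


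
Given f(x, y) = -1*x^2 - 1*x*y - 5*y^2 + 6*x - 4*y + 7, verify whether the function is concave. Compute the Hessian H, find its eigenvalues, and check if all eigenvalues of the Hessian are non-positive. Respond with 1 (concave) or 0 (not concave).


The Hessian of f(x,y) = -1*x^2 - 1*x*y - 5*y^2 + 6*x - 4*y + 7 is:
H = [[-2, -1], [-1, -10]]
Trace = -2 - 10 = -12
Determinant = -2*-10 - (-1)^2 = 19
Discriminant = (-12)^2 - 4*19 = 68.0
Eigenvalues: lambda_1 = -10.1231, lambda_2 = -1.8769
The function is concave.

1


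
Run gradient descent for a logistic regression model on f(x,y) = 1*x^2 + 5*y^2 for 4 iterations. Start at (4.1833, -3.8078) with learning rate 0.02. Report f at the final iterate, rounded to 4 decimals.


Gradient descent on f(x,y) = 1*x^2 + 5*y^2.
Starting point: (4.1833, -3.8078), alpha = 0.02
Step 1: grad_x = 2*1*4.1833 = 8.3666, grad_y = 2*5*-3.8078 = -38.078
  x_1 = 4.1833 - 0.02*8.3666 = 4.016
  y_1 = -3.8078 - 0.02*-38.078 = -3.0462
Step 2: grad_x = 2*1*4.016 = 8.0319, grad_y = 2*5*-3.0462 = -30.4624
  x_2 = 4.016 - 0.02*8.0319 = 3.8553
  y_2 = -3.0462 - 0.02*-30.4624 = -2.437
Step 3: grad_x = 2*1*3.8553 = 7.7107, grad_y = 2*5*-2.437 = -24.3699
  x_3 = 3.8553 - 0.02*7.7107 = 3.7011
  y_3 = -2.437 - 0.02*-24.3699 = -1.9496
Step 4: grad_x = 2*1*3.7011 = 7.4022, grad_y = 2*5*-1.9496 = -19.4959
  x_4 = 3.7011 - 0.02*7.4022 = 3.5531
  y_4 = -1.9496 - 0.02*-19.4959 = -1.5597
f(3.5531, -1.5597) = 1*3.5531^2 + 5*(-1.5597)^2 = 24.7872


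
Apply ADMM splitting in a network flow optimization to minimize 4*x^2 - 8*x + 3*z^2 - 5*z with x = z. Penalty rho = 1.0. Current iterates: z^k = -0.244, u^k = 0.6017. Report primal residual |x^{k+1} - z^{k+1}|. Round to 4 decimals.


ADMM iteration with rho = 1.0, z^k = -0.244, u^k = 0.6017
Step 1: x-update.
Minimize 4*x^2 - 8*x + (1.0/2)*(x + 0.244 + 0.6017)^2
FOC: (2*4 + 1.0)*x = 8 + 1.0*(-0.244 - 0.6017)
x^{k+1} = 0.7949
Step 2: z-update.
Minimize 3*z^2 - 5*z + (1.0/2)*(0.7949 - z + 0.6017)^2
FOC: (2*3 + 1.0)*z = 5 + 1.0*(0.7949 + 0.6017)
z^{k+1} = 0.9138
Step 3: u-update.
u^{k+1} = 0.6017 + 0.7949 - 0.9138 = 0.4828
Step 4: Primal residual = |0.7949 - 0.9138| = 0.1189


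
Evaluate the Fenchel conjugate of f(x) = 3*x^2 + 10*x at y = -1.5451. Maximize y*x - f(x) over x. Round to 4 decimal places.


f*(y) = sup_x {y*x - a*x^2 - b*x} = sup_x {(y-b)*x - a*x^2}
FOC: (y - b) - 2a*x = 0 => x* = (y - b)/(2a)
x* = (-1.5451 - 10)/(2*3) = -1.9242
f*(-1.5451) = (y-b)^2/(4a) = (-1.5451 - 10)^2/(4*3)
= 133.2893/12 = 11.1074


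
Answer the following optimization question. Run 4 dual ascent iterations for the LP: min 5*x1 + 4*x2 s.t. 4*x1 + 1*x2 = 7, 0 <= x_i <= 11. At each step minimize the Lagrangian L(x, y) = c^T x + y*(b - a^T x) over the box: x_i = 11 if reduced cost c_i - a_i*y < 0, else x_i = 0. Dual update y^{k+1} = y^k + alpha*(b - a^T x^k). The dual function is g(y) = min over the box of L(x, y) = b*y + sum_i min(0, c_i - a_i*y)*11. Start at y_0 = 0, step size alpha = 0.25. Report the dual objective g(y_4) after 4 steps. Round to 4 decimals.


Dual ascent for LP: min 5*x1 + 4*x2, 4*x1 + 1*x2 = 7, 0 <= x_i <= 11
Step 1: y^k = 0.0, reduced costs: (5.0, 4.0)
  x^k = (0.0, 0.0), subgradient = b - a^T x = 7.0
  y^{k+1} = 0.0 + 0.25*7.0 = 1.75
Step 2: y^k = 1.75, reduced costs: (-2.0, 2.25)
  x^k = (11.0, 0.0), subgradient = b - a^T x = -37.0
  y^{k+1} = 1.75 + 0.25*-37.0 = -7.5
Step 3: y^k = -7.5, reduced costs: (35.0, 11.5)
  x^k = (0.0, 0.0), subgradient = b - a^T x = 7.0
  y^{k+1} = -7.5 + 0.25*7.0 = -5.75
Step 4: y^k = -5.75, reduced costs: (28.0, 9.75)
  x^k = (0.0, 0.0), subgradient = b - a^T x = 7.0
  y^{k+1} = -5.75 + 0.25*7.0 = -4.0
Dual objective at y_4 = -4.0: reduced costs (21.0, 8.0), box minimizer x = (0.0, 0.0)
g(y_4) = b*y + (c1 - a1*y)*x1 + (c2 - a2*y)*x2 = 7*(-4.0) + 21.0*0.0 + 8.0*0.0 = -28.0 + 0.0 + 0.0 = -28.0


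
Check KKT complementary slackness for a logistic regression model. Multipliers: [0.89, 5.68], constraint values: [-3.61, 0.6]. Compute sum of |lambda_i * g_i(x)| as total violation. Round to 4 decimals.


KKT complementary slackness check:
lambda_1 * g_1 = 0.89 * -3.61 = -3.2129
lambda_2 * g_2 = 5.68 * 0.6 = 3.408
Total violation = 3.2129 + 3.408 = 6.6209


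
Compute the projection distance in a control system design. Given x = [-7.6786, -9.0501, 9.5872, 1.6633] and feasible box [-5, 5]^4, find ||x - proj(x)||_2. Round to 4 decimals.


Project each component onto [-5, 5].
clip(-7.6786) = -5.0, clip(-9.0501) = -5.0, clip(9.5872) = 5.0, clip(1.6633) = 1.6633
Projection = [-5.0, -5.0, 5.0, 1.6633]
Squared diffs: [7.1749, 16.4033, 21.0424, 0.0]
Distance = sqrt(44.6206) = 6.6799


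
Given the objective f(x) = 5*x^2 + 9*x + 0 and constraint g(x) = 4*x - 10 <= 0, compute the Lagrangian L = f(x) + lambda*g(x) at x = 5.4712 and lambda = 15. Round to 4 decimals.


Step 1: Evaluate f(x).
f(5.4712) = 5*5.4712^2 + 9*5.4712 + 0 = 198.9109
Step 2: Evaluate g(x).
g(5.4712) = 4*5.4712 - 10 = 11.8848
Step 3: Compute Lagrangian.
L = 198.9109 + 15*11.8848 = 377.1829


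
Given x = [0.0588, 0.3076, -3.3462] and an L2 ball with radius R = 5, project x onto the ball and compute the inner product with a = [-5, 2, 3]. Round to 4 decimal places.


Step 1: Compute ||x|| (intermediates to 6 decimals).
||x|| = sqrt(0.0588^2 + 0.3076^2 + (-3.3462)^2) = 3.360823
Step 2: Project.
Since ||x|| <= R, proj = x (no scaling needed).
proj(x) = [0.0588, 0.3076, -3.3462]
Step 3: Dot product.
a^T * proj(x) = -5*0.0588 + 2*0.3076 + 3*(-3.3462) = -9.7174


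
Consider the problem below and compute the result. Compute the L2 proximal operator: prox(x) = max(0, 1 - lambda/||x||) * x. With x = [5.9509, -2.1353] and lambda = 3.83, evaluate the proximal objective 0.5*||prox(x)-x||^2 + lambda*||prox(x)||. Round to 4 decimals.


Step 1: Compute ||x||.
||x|| = 6.3224
Step 2: Compute scaling factor.
scale = max(0, 1 - 3.83/6.3224) = 0.3942
Step 3: prox(x) = [2.3459, -0.8418]
||prox(x)|| = 2.4924
Step 4: Proximal objective.
0.5*||prox-x||^2 = 7.3345
lambda*||prox|| = 9.5459
Total = 16.8803


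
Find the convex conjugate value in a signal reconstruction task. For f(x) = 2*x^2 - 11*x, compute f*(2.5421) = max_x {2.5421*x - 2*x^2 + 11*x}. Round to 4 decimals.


f*(y) = sup_x {y*x - a*x^2 - b*x} = sup_x {(y-b)*x - a*x^2}
FOC: (y - b) - 2a*x = 0 => x* = (y - b)/(2a)
x* = (2.5421 + 11)/(2*2) = 3.3855
f*(2.5421) = (y-b)^2/(4a) = (2.5421 + 11)^2/(4*2)
= 183.3885/8 = 22.9236


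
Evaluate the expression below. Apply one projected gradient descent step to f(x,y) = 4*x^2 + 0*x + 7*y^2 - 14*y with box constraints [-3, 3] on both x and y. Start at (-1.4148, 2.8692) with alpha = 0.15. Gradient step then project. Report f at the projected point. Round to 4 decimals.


Step 1: Compute gradient at (-1.4148, 2.8692).
grad_x = 2*4*-1.4148 + 0 = -11.3184
grad_y = 2*7*2.8692 - 14 = 26.1688
Step 2: Gradient step.
x_raw = -1.4148 - 0.15*-11.3184 = 0.283
y_raw = 2.8692 - 0.15*26.1688 = -1.0561
Step 3: Project onto [-3, 3].
x_proj = clip(0.283) = 0.283
y_proj = clip(-1.0561) = -1.0561
Step 4: Evaluate f.
f(0.283, -1.0561) = 22.9137


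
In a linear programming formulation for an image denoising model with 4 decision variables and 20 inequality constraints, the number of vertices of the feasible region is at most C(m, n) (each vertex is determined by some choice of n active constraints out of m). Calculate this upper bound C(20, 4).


Each vertex corresponds to some choice of n active constraints out of m, so the number of vertices is at most C(m, n) = m! / (n!(m-n)!).
m = 20, n = 4
Numerator: 20 * 19 * 18 * 17
Denominator: 4! = 24
C(20, 4) = 4845


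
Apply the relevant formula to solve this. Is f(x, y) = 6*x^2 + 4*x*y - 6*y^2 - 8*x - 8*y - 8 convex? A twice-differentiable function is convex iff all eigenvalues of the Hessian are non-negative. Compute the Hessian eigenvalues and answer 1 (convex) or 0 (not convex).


The Hessian of f(x,y) = 6*x^2 + 4*x*y - 6*y^2 - 8*x - 8*y - 8 is:
H = [[12, 4], [4, -12]]
Trace = 12 - 12 = 0
Determinant = 12*-12 - (4)^2 = -160
Discriminant = (0)^2 - 4*-160 = 640.0
Eigenvalues: lambda_1 = -12.6491, lambda_2 = 12.6491
The function is not convex.

0


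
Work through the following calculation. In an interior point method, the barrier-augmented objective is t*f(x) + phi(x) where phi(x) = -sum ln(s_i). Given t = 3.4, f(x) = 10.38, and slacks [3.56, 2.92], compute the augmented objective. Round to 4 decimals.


Step 1: Compute log-barrier.
ln values: [1.2698, 1.0716]
phi = -(1.2698 + 1.0716) = -2.3413
Step 2: Compute augmented objective.
t*f(x) = 3.4*10.38 = 35.292
Total = 35.292 - 2.3413 = 32.9507


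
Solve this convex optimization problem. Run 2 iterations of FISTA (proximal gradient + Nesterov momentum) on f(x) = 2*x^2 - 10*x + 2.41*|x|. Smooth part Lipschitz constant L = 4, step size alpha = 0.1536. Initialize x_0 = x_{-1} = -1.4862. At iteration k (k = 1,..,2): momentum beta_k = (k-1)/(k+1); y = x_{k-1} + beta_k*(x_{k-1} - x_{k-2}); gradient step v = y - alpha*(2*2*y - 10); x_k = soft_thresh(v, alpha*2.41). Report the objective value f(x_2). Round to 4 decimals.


FISTA on f(x) = 2*x^2 - 10*x + 2.41*|x|
L = 4, alpha = 0.1536
Iteration 1: beta = 0.0, y = -1.4862 + 0.0*(-1.4862 + 1.4862) = -1.4862
  grad(y) = -15.9448, v = y - alpha*grad = 0.9629
  prox(v) = soft_thresh(0.9629, 0.3702) = 0.5927
Iteration 2: beta = 0.3333, y = 0.5927 + 0.3333*(0.5927 + 1.4862) = 1.2857
  grad(y) = -4.8571, v = y - alpha*grad = 2.0318
  prox(v) = soft_thresh(2.0318, 0.3702) = 1.6616
f(x_2) = 2*1.6616^2 - 10*1.6616 + 2.41*|1.6616| = -7.0897


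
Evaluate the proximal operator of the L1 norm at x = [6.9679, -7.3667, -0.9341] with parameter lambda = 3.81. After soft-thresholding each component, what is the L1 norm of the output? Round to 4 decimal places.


Soft-thresholding with lambda = 3.81:
prox(6.9679) = sign(6.9679)*max(|6.9679| - 3.81, 0) = 3.1579
prox(-7.3667) = sign(-7.3667)*max(|-7.3667| - 3.81, 0) = -3.5567
prox(-0.9341) = sign(-0.9341)*max(|-0.9341| - 3.81, 0) = 0.0
prox(x) = [3.1579, -3.5567, 0.0]
||prox(x)||_1 = 3.1579 + 3.5567 + 0.0 = 6.7146


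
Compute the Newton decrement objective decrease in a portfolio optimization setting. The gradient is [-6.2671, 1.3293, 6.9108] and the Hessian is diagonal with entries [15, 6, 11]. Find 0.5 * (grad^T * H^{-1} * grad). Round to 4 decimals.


Step 1: H is diagonal, so H^(-1) * g = [-0.4178, 0.2216, 0.6283].
Step 2: g^T H^(-1) g = sum_i g_i^2 / H_ii
  = (-6.2671)^2/15 + (1.3293)^2/6 + (6.9108)^2/11
  = 2.6184 + 0.2945 + 4.3417 = 7.2547
Step 3: Objective decrease = 0.5 * g^T H^(-1) g = 3.6273


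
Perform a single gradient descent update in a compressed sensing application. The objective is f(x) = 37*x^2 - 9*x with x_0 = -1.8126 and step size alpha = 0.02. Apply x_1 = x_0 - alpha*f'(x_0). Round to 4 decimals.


We compute the gradient at x_0 and apply the update.
f'(x) = 74*x - 9
f'(-1.8126) = 74*-1.8126 - 9 = -143.1324
x_1 = -1.8126 - 0.02*-143.1324 = 1.05


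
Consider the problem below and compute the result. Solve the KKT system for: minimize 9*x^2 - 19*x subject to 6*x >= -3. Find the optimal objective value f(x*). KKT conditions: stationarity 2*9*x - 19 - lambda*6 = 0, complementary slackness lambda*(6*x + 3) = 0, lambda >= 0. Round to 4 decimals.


Step 1: Try lambda = 0 (constraint inactive).
Stationarity: 2*9*x - 19 = 0
x* = 19/(2*9) = 19/18 = 1.0556 (rounded; the exact value 19/18 is used below)
Check constraint: 6*1.0556 = 6.3336 >= -3 -- satisfied.
Step 2: Compute optimal value.
f(x*) = 9*(19/18)^2 - 19*(19/18) = -10.0278


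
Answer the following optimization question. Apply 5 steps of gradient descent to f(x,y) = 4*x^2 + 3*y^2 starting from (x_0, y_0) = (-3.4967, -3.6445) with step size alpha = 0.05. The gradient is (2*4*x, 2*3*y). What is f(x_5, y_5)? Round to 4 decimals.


Gradient descent on f(x,y) = 4*x^2 + 3*y^2.
Starting point: (-3.4967, -3.6445), alpha = 0.05
Step 1: grad_x = 2*4*-3.4967 = -27.9736, grad_y = 2*3*-3.6445 = -21.867
  x_1 = -3.4967 - 0.05*-27.9736 = -2.098
  y_1 = -3.6445 - 0.05*-21.867 = -2.5512
Step 2: grad_x = 2*4*-2.098 = -16.7842, grad_y = 2*3*-2.5512 = -15.3069
  x_2 = -2.098 - 0.05*-16.7842 = -1.2588
  y_2 = -2.5512 - 0.05*-15.3069 = -1.7858
Step 3: grad_x = 2*4*-1.2588 = -10.0705, grad_y = 2*3*-1.7858 = -10.7148
  x_3 = -1.2588 - 0.05*-10.0705 = -0.7553
  y_3 = -1.7858 - 0.05*-10.7148 = -1.2501
Step 4: grad_x = 2*4*-0.7553 = -6.0423, grad_y = 2*3*-1.2501 = -7.5004
  x_4 = -0.7553 - 0.05*-6.0423 = -0.4532
  y_4 = -1.2501 - 0.05*-7.5004 = -0.875
Step 5: grad_x = 2*4*-0.4532 = -3.6254, grad_y = 2*3*-0.875 = -5.2503
  x_5 = -0.4532 - 0.05*-3.6254 = -0.2719
  y_5 = -0.875 - 0.05*-5.2503 = -0.6125
f(-0.2719, -0.6125) = 4*(-0.2719)^2 + 3*(-0.6125)^2 = 1.4213


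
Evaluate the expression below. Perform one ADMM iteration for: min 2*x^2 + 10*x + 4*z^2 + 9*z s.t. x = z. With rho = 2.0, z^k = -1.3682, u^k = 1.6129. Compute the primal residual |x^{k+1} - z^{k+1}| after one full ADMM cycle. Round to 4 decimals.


ADMM iteration with rho = 2.0, z^k = -1.3682, u^k = 1.6129
Step 1: x-update.
Minimize 2*x^2 + 10*x + (2.0/2)*(x + 1.3682 + 1.6129)^2
FOC: (2*2 + 2.0)*x = -10 + 2.0*(-1.3682 - 1.6129)
x^{k+1} = -2.6604
Step 2: z-update.
Minimize 4*z^2 + 9*z + (2.0/2)*(-2.6604 - z + 1.6129)^2
FOC: (2*4 + 2.0)*z = -9 + 2.0*(-2.6604 + 1.6129)
z^{k+1} = -1.1095
Step 3: u-update.
u^{k+1} = 1.6129 - 2.6604 + 1.1095 = 0.062
Step 4: Primal residual = |-2.6604 + 1.1095| = 1.5509


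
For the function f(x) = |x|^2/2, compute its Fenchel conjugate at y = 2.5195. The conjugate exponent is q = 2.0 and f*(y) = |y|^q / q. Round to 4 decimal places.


The conjugate exponent q satisfies 1/p + 1/q = 1.
p = 2, so q = 2/(2 - 1) = 2.0
|y|^q = 2.5195^2.0 = 6.3479
f*(2.5195) = 6.3479 / 2.0 = 3.1739


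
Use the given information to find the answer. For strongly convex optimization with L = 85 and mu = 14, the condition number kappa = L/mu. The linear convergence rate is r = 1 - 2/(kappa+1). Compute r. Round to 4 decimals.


Step 1: Compute the condition number.
kappa = L/mu = 85/14 = 6.0714
Step 2: Compute the convergence rate.
r = 1 - 2/(kappa + 1) = 1 - 2*mu/(L + mu) = (L - mu)/(L + mu) = 71/99 = 0.7172


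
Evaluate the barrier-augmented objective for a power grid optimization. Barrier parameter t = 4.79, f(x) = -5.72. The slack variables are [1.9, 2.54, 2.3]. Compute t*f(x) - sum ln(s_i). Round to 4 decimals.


Step 1: Compute log-barrier.
ln values: [0.6419, 0.9322, 0.8329]
phi = -(0.6419 + 0.9322 + 0.8329) = -2.4069
Step 2: Compute augmented objective.
t*f(x) = 4.79*-5.72 = -27.3988
Total = -27.3988 - 2.4069 = -29.8057


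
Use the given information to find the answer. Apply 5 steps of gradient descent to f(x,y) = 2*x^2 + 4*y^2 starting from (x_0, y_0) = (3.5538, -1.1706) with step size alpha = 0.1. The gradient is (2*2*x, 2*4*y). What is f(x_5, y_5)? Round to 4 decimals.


Gradient descent on f(x,y) = 2*x^2 + 4*y^2.
Starting point: (3.5538, -1.1706), alpha = 0.1
Step 1: grad_x = 2*2*3.5538 = 14.2152, grad_y = 2*4*-1.1706 = -9.3648
  x_1 = 3.5538 - 0.1*14.2152 = 2.1323
  y_1 = -1.1706 - 0.1*-9.3648 = -0.2341
Step 2: grad_x = 2*2*2.1323 = 8.5291, grad_y = 2*4*-0.2341 = -1.873
  x_2 = 2.1323 - 0.1*8.5291 = 1.2794
  y_2 = -0.2341 - 0.1*-1.873 = -0.0468
Step 3: grad_x = 2*2*1.2794 = 5.1175, grad_y = 2*4*-0.0468 = -0.3746
  x_3 = 1.2794 - 0.1*5.1175 = 0.7676
  y_3 = -0.0468 - 0.1*-0.3746 = -0.0094
Step 4: grad_x = 2*2*0.7676 = 3.0705, grad_y = 2*4*-0.0094 = -0.0749
  x_4 = 0.7676 - 0.1*3.0705 = 0.4606
  y_4 = -0.0094 - 0.1*-0.0749 = -0.0019
Step 5: grad_x = 2*2*0.4606 = 1.8423, grad_y = 2*4*-0.0019 = -0.015
  x_5 = 0.4606 - 0.1*1.8423 = 0.2763
  y_5 = -0.0019 - 0.1*-0.015 = -0.0004
f(0.2763, -0.0004) = 2*0.2763^2 + 4*(-0.0004)^2 = 0.1527


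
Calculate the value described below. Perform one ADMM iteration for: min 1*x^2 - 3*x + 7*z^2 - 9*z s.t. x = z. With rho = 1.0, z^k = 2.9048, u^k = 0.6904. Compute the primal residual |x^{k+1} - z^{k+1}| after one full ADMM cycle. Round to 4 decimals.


ADMM iteration with rho = 1.0, z^k = 2.9048, u^k = 0.6904
Step 1: x-update.
Minimize 1*x^2 - 3*x + (1.0/2)*(x - 2.9048 + 0.6904)^2
FOC: (2*1 + 1.0)*x = 3 + 1.0*(2.9048 - 0.6904)
x^{k+1} = 1.7381
Step 2: z-update.
Minimize 7*z^2 - 9*z + (1.0/2)*(1.7381 - z + 0.6904)^2
FOC: (2*7 + 1.0)*z = 9 + 1.0*(1.7381 + 0.6904)
z^{k+1} = 0.7619
Step 3: u-update.
u^{k+1} = 0.6904 + 1.7381 - 0.7619 = 1.6666
Step 4: Primal residual = |1.7381 - 0.7619| = 0.9762


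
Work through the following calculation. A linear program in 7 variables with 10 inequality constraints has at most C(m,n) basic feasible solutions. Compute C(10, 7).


Each vertex corresponds to some choice of n active constraints out of m, so the number of vertices is at most C(m, n) = m! / (n!(m-n)!).
m = 10, n = 7
Numerator: 10 * 9 * 8 * 7 * 6 * 5 * 4
Denominator: 7! = 5040
C(10, 7) = 120


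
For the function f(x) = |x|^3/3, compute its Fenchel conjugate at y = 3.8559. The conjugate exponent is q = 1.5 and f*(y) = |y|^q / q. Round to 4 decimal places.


The conjugate exponent q satisfies 1/p + 1/q = 1.
p = 3, so q = 3/(3 - 1) = 1.5
|y|^q = 3.8559^1.5 = 7.5716
f*(3.8559) = 7.5716 / 1.5 = 5.0477


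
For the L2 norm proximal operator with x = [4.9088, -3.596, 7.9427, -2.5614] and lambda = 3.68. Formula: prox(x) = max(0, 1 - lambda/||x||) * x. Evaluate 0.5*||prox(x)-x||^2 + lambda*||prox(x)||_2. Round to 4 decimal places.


Step 1: Compute ||x||.
||x|| = 10.3283
Step 2: Compute scaling factor.
scale = max(0, 1 - 3.68/10.3283) = 0.6437
Step 3: prox(x) = [3.1598, -2.3147, 5.1127, -1.6488]
||prox(x)|| = 6.6483
Step 4: Proximal objective.
0.5*||prox-x||^2 = 6.7712
lambda*||prox|| = 24.4657
Total = 31.2371


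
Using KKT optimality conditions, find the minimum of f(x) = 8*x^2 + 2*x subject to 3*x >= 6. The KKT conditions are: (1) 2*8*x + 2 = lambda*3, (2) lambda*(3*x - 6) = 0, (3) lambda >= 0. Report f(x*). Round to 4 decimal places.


Step 1: Try lambda = 0 (constraint inactive).
x_unc = -2/(2*8) = -0.125
Check: 3*-0.125 = -0.375 < 6 -- violated!
Step 2: Constraint must be active: 3*x = 6
x* = 6/3 = 2.0
lambda = (2*8*2.0 + 2)/3 = 11.3333
Step 3: Compute optimal value.
f(x*) = 8*2.0^2 + 2*2.0 = 36.0


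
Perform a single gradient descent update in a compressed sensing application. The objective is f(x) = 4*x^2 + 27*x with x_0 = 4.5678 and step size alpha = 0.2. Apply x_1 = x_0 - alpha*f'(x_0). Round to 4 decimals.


We compute the gradient at x_0 and apply the update.
f'(x) = 8*x + 27
f'(4.5678) = 8*4.5678 + 27 = 63.5424
x_1 = 4.5678 - 0.2*63.5424 = -8.1407


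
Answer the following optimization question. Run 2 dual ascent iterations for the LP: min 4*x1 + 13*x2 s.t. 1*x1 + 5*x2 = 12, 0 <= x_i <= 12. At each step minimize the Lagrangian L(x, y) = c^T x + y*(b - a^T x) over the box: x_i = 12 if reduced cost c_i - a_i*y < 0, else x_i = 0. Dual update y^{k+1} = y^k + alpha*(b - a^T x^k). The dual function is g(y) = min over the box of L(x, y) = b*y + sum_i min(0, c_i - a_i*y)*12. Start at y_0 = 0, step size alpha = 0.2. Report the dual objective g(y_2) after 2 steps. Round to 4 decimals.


Dual ascent for LP: min 4*x1 + 13*x2, 1*x1 + 5*x2 = 12, 0 <= x_i <= 12
Step 1: y^k = 0.0, reduced costs: (4.0, 13.0)
  x^k = (0.0, 0.0), subgradient = b - a^T x = 12.0
  y^{k+1} = 0.0 + 0.2*12.0 = 2.4
Step 2: y^k = 2.4, reduced costs: (1.6, 1.0)
  x^k = (0.0, 0.0), subgradient = b - a^T x = 12.0
  y^{k+1} = 2.4 + 0.2*12.0 = 4.8
Dual objective at y_2 = 4.8: reduced costs (-0.8, -11.0), box minimizer x = (12.0, 12.0)
g(y_2) = b*y + (c1 - a1*y)*x1 + (c2 - a2*y)*x2 = 12*4.8 + (-0.8)*12.0 + (-11.0)*12.0 = 57.6 - 9.6 - 132.0 = -84.0


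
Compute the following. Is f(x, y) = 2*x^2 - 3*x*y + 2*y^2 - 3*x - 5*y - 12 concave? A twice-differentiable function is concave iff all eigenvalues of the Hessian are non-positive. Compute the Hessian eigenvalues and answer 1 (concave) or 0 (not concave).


The Hessian of f(x,y) = 2*x^2 - 3*x*y + 2*y^2 - 3*x - 5*y - 12 is:
H = [[4, -3], [-3, 4]]
Trace = 4 + 4 = 8
Determinant = 4*4 - (-3)^2 = 7
Discriminant = (8)^2 - 4*7 = 36.0
Eigenvalues: lambda_1 = 1.0, lambda_2 = 7.0
The function is not concave.

0


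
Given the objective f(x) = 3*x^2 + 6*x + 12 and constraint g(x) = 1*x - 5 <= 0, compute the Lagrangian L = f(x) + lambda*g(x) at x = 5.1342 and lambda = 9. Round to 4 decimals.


Step 1: Evaluate f(x).
f(5.1342) = 3*5.1342^2 + 6*5.1342 + 12 = 121.8852
Step 2: Evaluate g(x).
g(5.1342) = 1*5.1342 - 5 = 0.1342
Step 3: Compute Lagrangian.
L = 121.8852 + 9*0.1342 = 123.093


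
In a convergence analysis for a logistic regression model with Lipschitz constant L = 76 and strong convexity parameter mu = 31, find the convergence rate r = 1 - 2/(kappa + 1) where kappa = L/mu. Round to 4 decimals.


Step 1: Compute the condition number.
kappa = L/mu = 76/31 = 2.4516
Step 2: Compute the convergence rate.
r = 1 - 2/(kappa + 1) = 1 - 2*mu/(L + mu) = (L - mu)/(L + mu) = 45/107 = 0.4206


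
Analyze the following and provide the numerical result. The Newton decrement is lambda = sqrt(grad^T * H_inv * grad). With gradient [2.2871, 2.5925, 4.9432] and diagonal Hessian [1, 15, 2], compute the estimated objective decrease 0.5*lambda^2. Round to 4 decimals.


Step 1: H is diagonal, so H^(-1) * g = [2.2871, 0.1728, 2.4716].
Step 2: g^T H^(-1) g = sum_i g_i^2 / H_ii
  = (2.2871)^2/1 + (2.5925)^2/15 + (4.9432)^2/2
  = 5.2308 + 0.4481 + 12.2176 = 17.8965
Step 3: Objective decrease = 0.5 * g^T H^(-1) g = 8.9483


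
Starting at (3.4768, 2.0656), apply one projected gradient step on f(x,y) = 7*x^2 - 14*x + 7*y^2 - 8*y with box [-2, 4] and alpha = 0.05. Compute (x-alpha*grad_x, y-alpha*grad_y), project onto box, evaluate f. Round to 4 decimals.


Step 1: Compute gradient at (3.4768, 2.0656).
grad_x = 2*7*3.4768 - 14 = 34.6752
grad_y = 2*7*2.0656 - 8 = 20.9184
Step 2: Gradient step.
x_raw = 3.4768 - 0.05*34.6752 = 1.743
y_raw = 2.0656 - 0.05*20.9184 = 1.0197
Step 3: Project onto [-2, 4].
x_proj = clip(1.743) = 1.743
y_proj = clip(1.0197) = 1.0197
Step 4: Evaluate f.
f(1.743, 1.0197) = -4.0144


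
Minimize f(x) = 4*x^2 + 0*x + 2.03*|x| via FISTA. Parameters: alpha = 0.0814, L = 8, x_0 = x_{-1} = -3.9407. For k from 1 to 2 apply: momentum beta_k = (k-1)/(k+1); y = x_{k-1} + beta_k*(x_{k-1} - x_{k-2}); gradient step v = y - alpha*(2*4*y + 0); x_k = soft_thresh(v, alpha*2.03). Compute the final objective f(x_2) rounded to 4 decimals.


FISTA on f(x) = 4*x^2 + 0*x + 2.03*|x|
L = 8, alpha = 0.0814
Iteration 1: beta = 0.0, y = -3.9407 + 0.0*(-3.9407 + 3.9407) = -3.9407
  grad(y) = -31.5256, v = y - alpha*grad = -1.3745
  prox(v) = soft_thresh(-1.3745, 0.1652) = -1.2093
Iteration 2: beta = 0.3333, y = -1.2093 + 0.3333*(-1.2093 + 3.9407) = -0.2988
  grad(y) = -2.3904, v = y - alpha*grad = -0.1042
  prox(v) = soft_thresh(-0.1042, 0.1652) = 0.0
f(x_2) = 4*0.0^2 + 0*0.0 + 2.03*|0.0| = 0.0


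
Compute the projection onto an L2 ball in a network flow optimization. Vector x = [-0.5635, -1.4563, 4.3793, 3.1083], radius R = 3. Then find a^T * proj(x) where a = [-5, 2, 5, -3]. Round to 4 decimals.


Step 1: Compute ||x|| (intermediates to 6 decimals).
||x|| = sqrt((-0.5635)^2 + (-1.4563)^2 + 4.3793^2 + 3.1083^2) = 5.592686
Step 2: Project.
Since ||x|| > R, scale = R/||x|| = 3/5.592686 = 0.536415, proj(x) = scale * x
proj(x) = [-0.30227, -0.781181, 2.349122, 1.667339]
Step 3: Dot product.
a^T * proj(x) = -5*(-0.30227) + 2*(-0.781181) + 5*2.349122 - 3*1.667339 = 6.6926


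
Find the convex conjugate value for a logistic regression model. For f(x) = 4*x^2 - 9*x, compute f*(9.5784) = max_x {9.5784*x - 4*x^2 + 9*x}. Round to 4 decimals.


f*(y) = sup_x {y*x - a*x^2 - b*x} = sup_x {(y-b)*x - a*x^2}
FOC: (y - b) - 2a*x = 0 => x* = (y - b)/(2a)
x* = (9.5784 + 9)/(2*4) = 2.3223
f*(9.5784) = (y-b)^2/(4a) = (9.5784 + 9)^2/(4*4)
= 345.1569/16 = 21.5723


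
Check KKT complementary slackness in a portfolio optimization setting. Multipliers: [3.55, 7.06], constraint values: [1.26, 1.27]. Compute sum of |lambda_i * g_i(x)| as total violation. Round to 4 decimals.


KKT complementary slackness check:
lambda_1 * g_1 = 3.55 * 1.26 = 4.473
lambda_2 * g_2 = 7.06 * 1.27 = 8.9662
Total violation = 4.473 + 8.9662 = 13.4392


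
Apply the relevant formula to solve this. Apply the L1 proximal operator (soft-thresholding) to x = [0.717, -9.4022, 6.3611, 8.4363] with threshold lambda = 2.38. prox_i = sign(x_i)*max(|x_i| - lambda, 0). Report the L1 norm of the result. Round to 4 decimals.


Soft-thresholding with lambda = 2.38:
prox(0.717) = sign(0.717)*max(|0.717| - 2.38, 0) = 0.0
prox(-9.4022) = sign(-9.4022)*max(|-9.4022| - 2.38, 0) = -7.0222
prox(6.3611) = sign(6.3611)*max(|6.3611| - 2.38, 0) = 3.9811
prox(8.4363) = sign(8.4363)*max(|8.4363| - 2.38, 0) = 6.0563
prox(x) = [0.0, -7.0222, 3.9811, 6.0563]
||prox(x)||_1 = 0.0 + 7.0222 + 3.9811 + 6.0563 = 17.0596


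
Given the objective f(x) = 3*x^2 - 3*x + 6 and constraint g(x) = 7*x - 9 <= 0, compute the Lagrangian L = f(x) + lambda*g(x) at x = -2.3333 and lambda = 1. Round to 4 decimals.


Step 1: Evaluate f(x).
f(-2.3333) = 3*(-2.3333)^2 - 3*(-2.3333) + 6 = 29.3328
Step 2: Evaluate g(x).
g(-2.3333) = 7*-2.3333 - 9 = -25.3331
Step 3: Compute Lagrangian.
L = 29.3328 + 1*-25.3331 = 3.9997


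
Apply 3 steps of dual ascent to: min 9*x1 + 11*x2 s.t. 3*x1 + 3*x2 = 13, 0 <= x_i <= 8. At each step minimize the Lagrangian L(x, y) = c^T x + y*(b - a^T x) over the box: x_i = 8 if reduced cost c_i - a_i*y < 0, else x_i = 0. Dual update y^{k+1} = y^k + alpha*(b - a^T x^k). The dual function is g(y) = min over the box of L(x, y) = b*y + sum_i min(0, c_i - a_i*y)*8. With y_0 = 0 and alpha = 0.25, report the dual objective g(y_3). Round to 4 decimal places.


Dual ascent for LP: min 9*x1 + 11*x2, 3*x1 + 3*x2 = 13, 0 <= x_i <= 8
Step 1: y^k = 0.0, reduced costs: (9.0, 11.0)
  x^k = (0.0, 0.0), subgradient = b - a^T x = 13.0
  y^{k+1} = 0.0 + 0.25*13.0 = 3.25
Step 2: y^k = 3.25, reduced costs: (-0.75, 1.25)
  x^k = (8.0, 0.0), subgradient = b - a^T x = -11.0
  y^{k+1} = 3.25 + 0.25*-11.0 = 0.5
Step 3: y^k = 0.5, reduced costs: (7.5, 9.5)
  x^k = (0.0, 0.0), subgradient = b - a^T x = 13.0
  y^{k+1} = 0.5 + 0.25*13.0 = 3.75
Dual objective at y_3 = 3.75: reduced costs (-2.25, -0.25), box minimizer x = (8.0, 8.0)
g(y_3) = b*y + (c1 - a1*y)*x1 + (c2 - a2*y)*x2 = 13*3.75 + (-2.25)*8.0 + (-0.25)*8.0 = 48.75 - 18.0 - 2.0 = 28.75


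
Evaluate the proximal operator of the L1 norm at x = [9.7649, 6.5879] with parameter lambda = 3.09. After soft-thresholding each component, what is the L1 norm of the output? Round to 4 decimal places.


Soft-thresholding with lambda = 3.09:
prox(9.7649) = sign(9.7649)*max(|9.7649| - 3.09, 0) = 6.6749
prox(6.5879) = sign(6.5879)*max(|6.5879| - 3.09, 0) = 3.4979
prox(x) = [6.6749, 3.4979]
||prox(x)||_1 = 6.6749 + 3.4979 = 10.1728


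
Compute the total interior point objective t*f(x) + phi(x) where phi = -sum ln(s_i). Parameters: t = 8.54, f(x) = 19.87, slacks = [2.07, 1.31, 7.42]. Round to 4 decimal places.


Step 1: Compute log-barrier.
ln values: [0.7275, 0.27, 2.0042]
phi = -(0.7275 + 0.27 + 2.0042) = -3.0018
Step 2: Compute augmented objective.
t*f(x) = 8.54*19.87 = 169.6898
Total = 169.6898 - 3.0018 = 166.688


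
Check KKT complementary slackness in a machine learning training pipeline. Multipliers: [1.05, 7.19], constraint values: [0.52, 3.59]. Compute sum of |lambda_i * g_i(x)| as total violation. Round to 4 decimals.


KKT complementary slackness check:
lambda_1 * g_1 = 1.05 * 0.52 = 0.546
lambda_2 * g_2 = 7.19 * 3.59 = 25.8121
Total violation = 0.546 + 25.8121 = 26.3581


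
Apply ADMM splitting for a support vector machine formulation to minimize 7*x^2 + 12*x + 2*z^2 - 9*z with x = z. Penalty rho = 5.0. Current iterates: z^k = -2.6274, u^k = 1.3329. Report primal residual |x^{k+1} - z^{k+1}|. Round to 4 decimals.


ADMM iteration with rho = 5.0, z^k = -2.6274, u^k = 1.3329
Step 1: x-update.
Minimize 7*x^2 + 12*x + (5.0/2)*(x + 2.6274 + 1.3329)^2
FOC: (2*7 + 5.0)*x = -12 + 5.0*(-2.6274 - 1.3329)
x^{k+1} = -1.6738
Step 2: z-update.
Minimize 2*z^2 - 9*z + (5.0/2)*(-1.6738 - z + 1.3329)^2
FOC: (2*2 + 5.0)*z = 9 + 5.0*(-1.6738 + 1.3329)
z^{k+1} = 0.8106
Step 3: u-update.
u^{k+1} = 1.3329 - 1.6738 - 0.8106 = -1.1515
Step 4: Primal residual = |-1.6738 - 0.8106| = 2.4844
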